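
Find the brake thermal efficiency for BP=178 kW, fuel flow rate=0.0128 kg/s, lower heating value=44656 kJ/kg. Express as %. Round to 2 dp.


eta_BTE = (BP / (mf * LHV)) * 100
Denominator = 0.0128 * 44656 = 571.5968 kW
eta_BTE = (178 / 571.5968) * 100 = 31.14%


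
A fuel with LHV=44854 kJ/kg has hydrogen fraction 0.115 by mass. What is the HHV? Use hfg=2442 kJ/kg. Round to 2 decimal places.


HHV = LHV + hfg * 9 * H
Water addition = 2442 * 9 * 0.115 = 2527.470 kJ/kg
HHV = 44854 + 2527.470 = 47381.47 kJ/kg


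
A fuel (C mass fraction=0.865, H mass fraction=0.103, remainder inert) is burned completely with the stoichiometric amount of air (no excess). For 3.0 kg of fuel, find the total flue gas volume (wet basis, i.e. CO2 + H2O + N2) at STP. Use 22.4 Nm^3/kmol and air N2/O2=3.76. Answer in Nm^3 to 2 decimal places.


Per kg fuel: CO2 = (C/12 kmol)*22.4 = (0.865/12)*22.4 = 1.61467 Nm^3
Per kg fuel: H2O = (H/2 kmol)*22.4 = (0.103/2)*22.4 = 1.15360 Nm^3
O2 needed per kg fuel = C/12 + H/4 = 0.865/12 + 0.103/4 = 0.09783333 kmol
Per kg fuel: N2 = O2*3.76*22.4 = 0.09783333*3.76*22.4 = 8.23991 Nm^3
Total per kg = 1.61467 + 1.15360 + 8.23991 = 11.00818 Nm^3
Total = 11.00818 * 3.0 = 33.02 Nm^3


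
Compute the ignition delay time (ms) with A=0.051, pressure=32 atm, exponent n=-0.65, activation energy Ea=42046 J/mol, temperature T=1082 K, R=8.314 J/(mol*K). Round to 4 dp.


tau = A * P^n * exp(Ea/(R*T))
P^n = 32^(-0.65) = 0.10511205
Ea/(R*T) = 42046/(8.314*1082) = 4.673986
exp(Ea/(R*T)) = 107.123886
tau = 0.051 * 0.10511205 * 107.123886 = 0.5743 ms


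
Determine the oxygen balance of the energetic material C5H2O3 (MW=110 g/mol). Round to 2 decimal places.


OB = -1600 * (2C + H/2 - O) / MW
Inner = 2*5 + 2/2 - 3 = 8.00
OB = -1600 * 8.00 / 110 = -116.36%


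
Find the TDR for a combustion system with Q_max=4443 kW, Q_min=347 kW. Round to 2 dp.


TDR = Q_max / Q_min
TDR = 4443 / 347 = 12.80


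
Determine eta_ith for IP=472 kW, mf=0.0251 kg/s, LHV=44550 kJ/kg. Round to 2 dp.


eta_ith = (IP / (mf * LHV)) * 100
Denominator = 0.0251 * 44550 = 1118.2050 kW
eta_ith = (472 / 1118.2050) * 100 = 42.21%


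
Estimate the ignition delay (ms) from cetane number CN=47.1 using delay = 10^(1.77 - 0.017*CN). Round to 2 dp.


delay = 10^(1.77 - 0.017*CN)
Exponent = 1.77 - 0.017*47.1 = 0.9693
delay = 10^0.9693 = 9.32 ms


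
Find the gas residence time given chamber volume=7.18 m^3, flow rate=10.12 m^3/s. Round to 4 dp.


tau = V / Q_flow
tau = 7.18 / 10.12 = 0.7095 s


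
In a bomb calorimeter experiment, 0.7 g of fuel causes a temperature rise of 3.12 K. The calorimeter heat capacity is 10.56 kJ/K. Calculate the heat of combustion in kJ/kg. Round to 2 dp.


Hc = C_cal * delta_T / m_fuel
Q_released = 10.56 * 3.12 = 32.9472 kJ
m_fuel = 0.7 g = 0.7/1000 kg = 0.000700 kg
Hc = 32.9472 / 0.000700 = 47067.43 kJ/kg


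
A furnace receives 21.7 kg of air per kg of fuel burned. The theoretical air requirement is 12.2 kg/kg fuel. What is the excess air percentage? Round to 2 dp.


Excess air = actual - stoichiometric = 21.7 - 12.2 = 9.50 kg/kg fuel
Excess air % = (excess / stoich) * 100 = (9.50 / 12.2) * 100 = 77.87%


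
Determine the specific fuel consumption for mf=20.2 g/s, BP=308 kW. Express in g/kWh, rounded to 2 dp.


SFC = (mf / BP) * 3600
Rate = 20.2 / 308 = 0.065584 g/(s*kW)
SFC = 0.065584 * 3600 = 236.10 g/kWh


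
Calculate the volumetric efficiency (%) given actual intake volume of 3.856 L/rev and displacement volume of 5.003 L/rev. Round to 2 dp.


eta_v = (V_actual / V_disp) * 100
Ratio = 3.856 / 5.003 = 0.7707
eta_v = 0.7707 * 100 = 77.07%


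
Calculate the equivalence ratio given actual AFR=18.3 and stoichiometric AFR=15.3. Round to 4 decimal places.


phi = AFR_stoich / AFR_actual
phi = 15.3 / 18.3 = 0.8361


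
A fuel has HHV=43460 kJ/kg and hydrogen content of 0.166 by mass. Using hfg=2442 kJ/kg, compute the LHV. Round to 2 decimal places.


LHV = HHV - hfg * 9 * H
Water correction = 2442 * 9 * 0.166 = 3648.348 kJ/kg
LHV = 43460 - 3648.348 = 39811.65 kJ/kg


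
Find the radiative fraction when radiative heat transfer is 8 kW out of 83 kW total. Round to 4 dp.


f_rad = Q_rad / Q_total
f_rad = 8 / 83 = 0.0964


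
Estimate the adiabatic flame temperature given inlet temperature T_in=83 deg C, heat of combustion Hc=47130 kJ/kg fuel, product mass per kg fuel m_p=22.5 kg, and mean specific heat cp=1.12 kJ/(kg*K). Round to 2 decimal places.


T_ad = T_in + Hc / (m_p * cp)
Denominator = 22.5 * 1.12 = 25.2000
Temperature rise = 47130 / 25.2000 = 1870.24 K
T_ad = 83 + 1870.24 = 1953.24 deg C


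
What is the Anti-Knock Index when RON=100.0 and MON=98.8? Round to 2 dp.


AKI = (RON + MON) / 2
AKI = (100.0 + 98.8) / 2
AKI = 198.8 / 2 = 99.40


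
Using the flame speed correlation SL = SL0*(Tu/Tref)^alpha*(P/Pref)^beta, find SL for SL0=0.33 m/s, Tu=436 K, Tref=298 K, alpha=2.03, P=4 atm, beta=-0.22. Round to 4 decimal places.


SL = SL0 * (Tu/Tref)^alpha * (P/Pref)^beta
T ratio = 436/298 = 1.46308725
(T ratio)^alpha = 1.46308725^2.03 = 2.165203
(P/Pref)^beta = 4^(-0.22) = 0.737135
SL = 0.33 * 2.165203 * 0.737135 = 0.5267 m/s


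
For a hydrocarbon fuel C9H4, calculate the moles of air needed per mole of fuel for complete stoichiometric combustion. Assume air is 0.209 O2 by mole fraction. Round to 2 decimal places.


Balanced combustion: C9H4 + 10 O2 -> 9 CO2 + 2 H2O
O2 needed = C + H/4 = 9 + 4/4 = 10.00 moles
Air moles = O2 / 0.209 = 10.00 / 0.209 = 47.85 moles air


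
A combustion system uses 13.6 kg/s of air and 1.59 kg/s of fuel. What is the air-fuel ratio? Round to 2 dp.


AFR = m_air / m_fuel
AFR = 13.6 / 1.59 = 8.55


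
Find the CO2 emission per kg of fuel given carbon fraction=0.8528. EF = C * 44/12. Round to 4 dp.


EF = C_frac * (M_CO2 / M_C)
EF = 0.8528 * (44/12)
EF = 0.8528 * 3.666667 = 3.1269 kg_CO2/kg_fuel


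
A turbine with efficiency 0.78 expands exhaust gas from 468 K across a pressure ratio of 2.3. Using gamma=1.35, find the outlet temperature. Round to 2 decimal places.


T_out = T_in * (1 - eta * (1 - PR^(-(gamma-1)/gamma)))
Exponent = -(1.35-1)/1.35 = -0.25925926
PR^exp = 2.3^(-0.25925926) = 0.80578413
Factor = 1 - 0.78*(1 - 0.80578413) = 0.84851162
T_out = 468 * 0.84851162 = 397.10 K


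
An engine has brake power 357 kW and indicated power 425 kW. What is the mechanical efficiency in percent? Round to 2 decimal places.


eta_mech = (BP / IP) * 100
Ratio = 357 / 425 = 0.8400
eta_mech = 0.8400 * 100 = 84.00%


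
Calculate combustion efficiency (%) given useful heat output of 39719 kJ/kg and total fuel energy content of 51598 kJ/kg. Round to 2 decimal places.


Efficiency = (Q_useful / Q_fuel) * 100
Efficiency = (39719 / 51598) * 100
Efficiency = 0.7698 * 100 = 76.98%


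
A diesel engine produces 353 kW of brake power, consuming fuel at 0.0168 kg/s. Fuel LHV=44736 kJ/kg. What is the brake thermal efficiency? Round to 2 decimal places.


eta_BTE = (BP / (mf * LHV)) * 100
Denominator = 0.0168 * 44736 = 751.5648 kW
eta_BTE = (353 / 751.5648) * 100 = 46.97%


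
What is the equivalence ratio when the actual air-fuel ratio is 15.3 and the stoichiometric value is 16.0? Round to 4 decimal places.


phi = AFR_stoich / AFR_actual
phi = 16.0 / 15.3 = 1.0458


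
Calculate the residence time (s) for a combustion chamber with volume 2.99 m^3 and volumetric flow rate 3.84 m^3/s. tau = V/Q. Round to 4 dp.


tau = V / Q_flow
tau = 2.99 / 3.84 = 0.7786 s


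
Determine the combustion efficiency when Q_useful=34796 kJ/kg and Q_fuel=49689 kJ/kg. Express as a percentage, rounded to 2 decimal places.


Efficiency = (Q_useful / Q_fuel) * 100
Efficiency = (34796 / 49689) * 100
Efficiency = 0.7003 * 100 = 70.03%


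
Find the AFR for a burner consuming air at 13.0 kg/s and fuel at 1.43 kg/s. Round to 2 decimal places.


AFR = m_air / m_fuel
AFR = 13.0 / 1.43 = 9.09


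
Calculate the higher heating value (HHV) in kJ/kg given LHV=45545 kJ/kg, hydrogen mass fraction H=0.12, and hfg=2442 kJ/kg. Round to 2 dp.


HHV = LHV + hfg * 9 * H
Water addition = 2442 * 9 * 0.12 = 2637.360 kJ/kg
HHV = 45545 + 2637.360 = 48182.36 kJ/kg


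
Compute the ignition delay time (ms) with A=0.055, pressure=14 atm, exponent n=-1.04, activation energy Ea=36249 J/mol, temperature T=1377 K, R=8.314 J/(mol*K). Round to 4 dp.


tau = A * P^n * exp(Ea/(R*T))
P^n = 14^(-1.04) = 0.06427274
Ea/(R*T) = 36249/(8.314*1377) = 3.166300
exp(Ea/(R*T)) = 23.719561
tau = 0.055 * 0.06427274 * 23.719561 = 0.0838 ms


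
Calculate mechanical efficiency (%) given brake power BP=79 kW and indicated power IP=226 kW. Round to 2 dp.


eta_mech = (BP / IP) * 100
Ratio = 79 / 226 = 0.3496
eta_mech = 0.3496 * 100 = 34.96%


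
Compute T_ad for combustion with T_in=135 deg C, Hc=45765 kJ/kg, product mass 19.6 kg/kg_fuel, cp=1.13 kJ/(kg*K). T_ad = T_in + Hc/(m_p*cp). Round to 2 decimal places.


T_ad = T_in + Hc / (m_p * cp)
Denominator = 19.6 * 1.13 = 22.1480
Temperature rise = 45765 / 22.1480 = 2066.33 K
T_ad = 135 + 2066.33 = 2201.33 deg C


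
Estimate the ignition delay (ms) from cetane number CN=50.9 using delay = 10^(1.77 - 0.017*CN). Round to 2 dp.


delay = 10^(1.77 - 0.017*CN)
Exponent = 1.77 - 0.017*50.9 = 0.9047
delay = 10^0.9047 = 8.03 ms


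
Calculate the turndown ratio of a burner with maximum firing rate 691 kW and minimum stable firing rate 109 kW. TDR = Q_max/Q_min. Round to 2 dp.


TDR = Q_max / Q_min
TDR = 691 / 109 = 6.34


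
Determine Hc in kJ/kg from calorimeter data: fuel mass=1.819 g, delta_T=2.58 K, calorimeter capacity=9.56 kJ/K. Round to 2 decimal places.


Hc = C_cal * delta_T / m_fuel
Q_released = 9.56 * 2.58 = 24.6648 kJ
m_fuel = 1.819 g = 1.819/1000 kg = 0.001819 kg
Hc = 24.6648 / 0.001819 = 13559.54 kJ/kg


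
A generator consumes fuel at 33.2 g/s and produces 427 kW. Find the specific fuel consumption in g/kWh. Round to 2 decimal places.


SFC = (mf / BP) * 3600
Rate = 33.2 / 427 = 0.077752 g/(s*kW)
SFC = 0.077752 * 3600 = 279.91 g/kWh


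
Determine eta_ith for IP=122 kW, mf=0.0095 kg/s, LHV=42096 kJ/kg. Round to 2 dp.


eta_ith = (IP / (mf * LHV)) * 100
Denominator = 0.0095 * 42096 = 399.9120 kW
eta_ith = (122 / 399.9120) * 100 = 30.51%


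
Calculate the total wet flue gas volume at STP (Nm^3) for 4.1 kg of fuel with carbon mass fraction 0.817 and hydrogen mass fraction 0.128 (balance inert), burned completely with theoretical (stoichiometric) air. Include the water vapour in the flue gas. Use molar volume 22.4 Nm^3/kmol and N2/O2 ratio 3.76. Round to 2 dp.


Per kg fuel: CO2 = (C/12 kmol)*22.4 = (0.817/12)*22.4 = 1.52507 Nm^3
Per kg fuel: H2O = (H/2 kmol)*22.4 = (0.128/2)*22.4 = 1.43360 Nm^3
O2 needed per kg fuel = C/12 + H/4 = 0.817/12 + 0.128/4 = 0.10008333 kmol
Per kg fuel: N2 = O2*3.76*22.4 = 0.10008333*3.76*22.4 = 8.42942 Nm^3
Total per kg = 1.52507 + 1.43360 + 8.42942 = 11.38809 Nm^3
Total = 11.38809 * 4.1 = 46.69 Nm^3


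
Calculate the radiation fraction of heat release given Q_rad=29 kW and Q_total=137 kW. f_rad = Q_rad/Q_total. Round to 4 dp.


f_rad = Q_rad / Q_total
f_rad = 29 / 137 = 0.2117


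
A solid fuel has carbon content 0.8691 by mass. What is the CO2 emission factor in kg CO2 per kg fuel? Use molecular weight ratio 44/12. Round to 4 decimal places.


EF = C_frac * (M_CO2 / M_C)
EF = 0.8691 * (44/12)
EF = 0.8691 * 3.666667 = 3.1867 kg_CO2/kg_fuel


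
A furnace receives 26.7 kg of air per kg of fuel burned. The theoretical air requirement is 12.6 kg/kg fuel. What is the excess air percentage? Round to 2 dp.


Excess air = actual - stoichiometric = 26.7 - 12.6 = 14.10 kg/kg fuel
Excess air % = (excess / stoich) * 100 = (14.10 / 12.6) * 100 = 111.90%


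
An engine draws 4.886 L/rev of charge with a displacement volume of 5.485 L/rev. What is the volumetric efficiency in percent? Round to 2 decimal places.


eta_v = (V_actual / V_disp) * 100
Ratio = 4.886 / 5.485 = 0.8908
eta_v = 0.8908 * 100 = 89.08%


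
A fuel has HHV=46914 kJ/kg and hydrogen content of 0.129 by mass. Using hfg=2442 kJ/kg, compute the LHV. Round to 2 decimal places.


LHV = HHV - hfg * 9 * H
Water correction = 2442 * 9 * 0.129 = 2835.162 kJ/kg
LHV = 46914 - 2835.162 = 44078.84 kJ/kg


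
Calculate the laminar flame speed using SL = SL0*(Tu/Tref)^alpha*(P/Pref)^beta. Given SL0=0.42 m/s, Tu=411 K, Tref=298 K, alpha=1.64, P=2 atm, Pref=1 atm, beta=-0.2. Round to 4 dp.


SL = SL0 * (Tu/Tref)^alpha * (P/Pref)^beta
T ratio = 411/298 = 1.37919463
(T ratio)^alpha = 1.37919463^1.64 = 1.694283
(P/Pref)^beta = 2^(-0.2) = 0.870551
SL = 0.42 * 1.694283 * 0.870551 = 0.6195 m/s


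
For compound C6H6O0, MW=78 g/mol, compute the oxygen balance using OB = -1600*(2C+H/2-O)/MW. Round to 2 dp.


OB = -1600 * (2C + H/2 - O) / MW
Inner = 2*6 + 6/2 - 0 = 15.00
OB = -1600 * 15.00 / 78 = -307.69%


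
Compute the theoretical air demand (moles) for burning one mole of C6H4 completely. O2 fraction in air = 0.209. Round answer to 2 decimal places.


Balanced combustion: C6H4 + 7 O2 -> 6 CO2 + 2 H2O
O2 needed = C + H/4 = 6 + 4/4 = 7.00 moles
Air moles = O2 / 0.209 = 7.00 / 0.209 = 33.49 moles air


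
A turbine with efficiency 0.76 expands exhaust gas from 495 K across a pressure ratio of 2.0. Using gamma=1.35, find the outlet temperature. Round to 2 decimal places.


T_out = T_in * (1 - eta * (1 - PR^(-(gamma-1)/gamma)))
Exponent = -(1.35-1)/1.35 = -0.25925926
PR^exp = 2.0^(-0.25925926) = 0.83551680
Factor = 1 - 0.76*(1 - 0.83551680) = 0.87499277
T_out = 495 * 0.87499277 = 433.12 K


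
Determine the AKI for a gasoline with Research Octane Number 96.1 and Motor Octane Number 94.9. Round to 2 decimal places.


AKI = (RON + MON) / 2
AKI = (96.1 + 94.9) / 2
AKI = 191.0 / 2 = 95.50


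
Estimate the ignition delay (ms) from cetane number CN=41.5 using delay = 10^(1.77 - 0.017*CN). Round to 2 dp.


delay = 10^(1.77 - 0.017*CN)
Exponent = 1.77 - 0.017*41.5 = 1.0645
delay = 10^1.0645 = 11.60 ms


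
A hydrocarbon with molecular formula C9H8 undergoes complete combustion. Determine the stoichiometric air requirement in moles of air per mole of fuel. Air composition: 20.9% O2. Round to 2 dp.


Balanced combustion: C9H8 + 11 O2 -> 9 CO2 + 4 H2O
O2 needed = C + H/4 = 9 + 8/4 = 11.00 moles
Air moles = O2 / 0.209 = 11.00 / 0.209 = 52.63 moles air


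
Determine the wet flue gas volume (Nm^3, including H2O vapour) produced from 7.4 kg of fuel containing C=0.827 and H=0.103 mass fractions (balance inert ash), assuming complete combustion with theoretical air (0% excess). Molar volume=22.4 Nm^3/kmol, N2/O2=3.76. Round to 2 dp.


Per kg fuel: CO2 = (C/12 kmol)*22.4 = (0.827/12)*22.4 = 1.54373 Nm^3
Per kg fuel: H2O = (H/2 kmol)*22.4 = (0.103/2)*22.4 = 1.15360 Nm^3
O2 needed per kg fuel = C/12 + H/4 = 0.827/12 + 0.103/4 = 0.09466667 kmol
Per kg fuel: N2 = O2*3.76*22.4 = 0.09466667*3.76*22.4 = 7.97321 Nm^3
Total per kg = 1.54373 + 1.15360 + 7.97321 = 10.67054 Nm^3
Total = 10.67054 * 7.4 = 78.96 Nm^3


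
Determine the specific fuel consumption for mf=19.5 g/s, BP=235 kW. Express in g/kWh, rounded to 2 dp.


SFC = (mf / BP) * 3600
Rate = 19.5 / 235 = 0.082979 g/(s*kW)
SFC = 0.082979 * 3600 = 298.72 g/kWh


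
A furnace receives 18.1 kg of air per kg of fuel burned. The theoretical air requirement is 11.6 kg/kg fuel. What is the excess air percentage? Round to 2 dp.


Excess air = actual - stoichiometric = 18.1 - 11.6 = 6.50 kg/kg fuel
Excess air % = (excess / stoich) * 100 = (6.50 / 11.6) * 100 = 56.03%


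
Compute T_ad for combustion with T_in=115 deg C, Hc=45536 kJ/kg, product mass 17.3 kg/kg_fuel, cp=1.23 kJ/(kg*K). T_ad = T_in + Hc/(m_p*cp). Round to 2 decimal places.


T_ad = T_in + Hc / (m_p * cp)
Denominator = 17.3 * 1.23 = 21.2790
Temperature rise = 45536 / 21.2790 = 2139.95 K
T_ad = 115 + 2139.95 = 2254.95 deg C


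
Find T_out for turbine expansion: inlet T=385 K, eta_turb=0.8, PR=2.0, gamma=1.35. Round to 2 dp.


T_out = T_in * (1 - eta * (1 - PR^(-(gamma-1)/gamma)))
Exponent = -(1.35-1)/1.35 = -0.25925926
PR^exp = 2.0^(-0.25925926) = 0.83551680
Factor = 1 - 0.8*(1 - 0.83551680) = 0.86841344
T_out = 385 * 0.86841344 = 334.34 K


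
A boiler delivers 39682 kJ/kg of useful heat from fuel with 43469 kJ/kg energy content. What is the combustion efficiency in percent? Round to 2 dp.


Efficiency = (Q_useful / Q_fuel) * 100
Efficiency = (39682 / 43469) * 100
Efficiency = 0.9129 * 100 = 91.29%


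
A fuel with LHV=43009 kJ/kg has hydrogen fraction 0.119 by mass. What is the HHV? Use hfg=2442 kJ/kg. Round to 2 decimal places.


HHV = LHV + hfg * 9 * H
Water addition = 2442 * 9 * 0.119 = 2615.382 kJ/kg
HHV = 43009 + 2615.382 = 45624.38 kJ/kg


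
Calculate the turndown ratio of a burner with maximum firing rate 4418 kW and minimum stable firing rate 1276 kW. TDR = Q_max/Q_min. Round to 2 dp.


TDR = Q_max / Q_min
TDR = 4418 / 1276 = 3.46


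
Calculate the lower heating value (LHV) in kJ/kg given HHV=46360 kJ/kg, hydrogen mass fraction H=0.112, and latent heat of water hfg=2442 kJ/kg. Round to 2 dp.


LHV = HHV - hfg * 9 * H
Water correction = 2442 * 9 * 0.112 = 2461.536 kJ/kg
LHV = 46360 - 2461.536 = 43898.46 kJ/kg


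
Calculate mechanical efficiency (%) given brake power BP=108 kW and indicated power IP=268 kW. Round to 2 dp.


eta_mech = (BP / IP) * 100
Ratio = 108 / 268 = 0.4030
eta_mech = 0.4030 * 100 = 40.30%


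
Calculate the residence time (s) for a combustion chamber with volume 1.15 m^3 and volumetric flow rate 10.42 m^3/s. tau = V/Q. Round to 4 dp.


tau = V / Q_flow
tau = 1.15 / 10.42 = 0.1104 s


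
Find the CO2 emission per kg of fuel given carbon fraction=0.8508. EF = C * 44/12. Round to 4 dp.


EF = C_frac * (M_CO2 / M_C)
EF = 0.8508 * (44/12)
EF = 0.8508 * 3.666667 = 3.1196 kg_CO2/kg_fuel


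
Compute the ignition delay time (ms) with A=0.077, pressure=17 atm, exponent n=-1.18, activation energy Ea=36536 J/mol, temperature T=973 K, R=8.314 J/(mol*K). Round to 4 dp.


tau = A * P^n * exp(Ea/(R*T))
P^n = 17^(-1.18) = 0.03532403
Ea/(R*T) = 36536/(8.314*973) = 4.516460
exp(Ea/(R*T)) = 91.511046
tau = 0.077 * 0.03532403 * 91.511046 = 0.2489 ms


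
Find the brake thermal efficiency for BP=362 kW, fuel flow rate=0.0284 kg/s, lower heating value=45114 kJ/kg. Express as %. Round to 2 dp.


eta_BTE = (BP / (mf * LHV)) * 100
Denominator = 0.0284 * 45114 = 1281.2376 kW
eta_BTE = (362 / 1281.2376) * 100 = 28.25%


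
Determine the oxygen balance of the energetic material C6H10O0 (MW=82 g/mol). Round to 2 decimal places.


OB = -1600 * (2C + H/2 - O) / MW
Inner = 2*6 + 10/2 - 0 = 17.00
OB = -1600 * 17.00 / 82 = -331.71%


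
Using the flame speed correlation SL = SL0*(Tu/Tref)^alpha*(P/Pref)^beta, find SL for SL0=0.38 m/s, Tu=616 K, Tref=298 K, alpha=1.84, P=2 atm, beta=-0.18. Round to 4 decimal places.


SL = SL0 * (Tu/Tref)^alpha * (P/Pref)^beta
T ratio = 616/298 = 2.06711409
(T ratio)^alpha = 2.06711409^1.84 = 3.804263
(P/Pref)^beta = 2^(-0.18) = 0.882703
SL = 0.38 * 3.804263 * 0.882703 = 1.2761 m/s


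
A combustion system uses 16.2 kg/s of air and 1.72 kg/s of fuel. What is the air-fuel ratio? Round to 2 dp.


AFR = m_air / m_fuel
AFR = 16.2 / 1.72 = 9.42


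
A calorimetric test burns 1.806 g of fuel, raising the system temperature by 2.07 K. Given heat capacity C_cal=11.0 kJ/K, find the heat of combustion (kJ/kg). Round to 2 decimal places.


Hc = C_cal * delta_T / m_fuel
Q_released = 11.0 * 2.07 = 22.7700 kJ
m_fuel = 1.806 g = 1.806/1000 kg = 0.001806 kg
Hc = 22.7700 / 0.001806 = 12607.97 kJ/kg


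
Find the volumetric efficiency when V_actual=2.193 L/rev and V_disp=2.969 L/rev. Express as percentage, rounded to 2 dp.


eta_v = (V_actual / V_disp) * 100
Ratio = 2.193 / 2.969 = 0.7386
eta_v = 0.7386 * 100 = 73.86%


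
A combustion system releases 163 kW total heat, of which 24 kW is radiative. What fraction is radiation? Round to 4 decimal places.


f_rad = Q_rad / Q_total
f_rad = 24 / 163 = 0.1472


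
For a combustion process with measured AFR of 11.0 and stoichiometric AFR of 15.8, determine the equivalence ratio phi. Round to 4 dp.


phi = AFR_stoich / AFR_actual
phi = 15.8 / 11.0 = 1.4364


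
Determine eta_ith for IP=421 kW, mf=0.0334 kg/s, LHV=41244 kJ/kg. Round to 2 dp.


eta_ith = (IP / (mf * LHV)) * 100
Denominator = 0.0334 * 41244 = 1377.5496 kW
eta_ith = (421 / 1377.5496) * 100 = 30.56%


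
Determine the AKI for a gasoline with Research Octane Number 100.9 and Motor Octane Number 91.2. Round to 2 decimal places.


AKI = (RON + MON) / 2
AKI = (100.9 + 91.2) / 2
AKI = 192.1 / 2 = 96.05


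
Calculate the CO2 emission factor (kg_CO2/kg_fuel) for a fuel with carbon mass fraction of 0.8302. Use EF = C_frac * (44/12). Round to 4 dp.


EF = C_frac * (M_CO2 / M_C)
EF = 0.8302 * (44/12)
EF = 0.8302 * 3.666667 = 3.0441 kg_CO2/kg_fuel


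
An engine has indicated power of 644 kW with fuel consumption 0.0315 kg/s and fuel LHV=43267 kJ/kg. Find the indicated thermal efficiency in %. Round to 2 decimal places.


eta_ith = (IP / (mf * LHV)) * 100
Denominator = 0.0315 * 43267 = 1362.9105 kW
eta_ith = (644 / 1362.9105) * 100 = 47.25%


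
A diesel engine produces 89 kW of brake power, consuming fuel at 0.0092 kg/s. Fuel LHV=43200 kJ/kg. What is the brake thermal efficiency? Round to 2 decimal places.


eta_BTE = (BP / (mf * LHV)) * 100
Denominator = 0.0092 * 43200 = 397.4400 kW
eta_BTE = (89 / 397.4400) * 100 = 22.39%


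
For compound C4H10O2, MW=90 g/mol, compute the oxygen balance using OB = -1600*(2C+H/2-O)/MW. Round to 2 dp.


OB = -1600 * (2C + H/2 - O) / MW
Inner = 2*4 + 10/2 - 2 = 11.00
OB = -1600 * 11.00 / 90 = -195.56%


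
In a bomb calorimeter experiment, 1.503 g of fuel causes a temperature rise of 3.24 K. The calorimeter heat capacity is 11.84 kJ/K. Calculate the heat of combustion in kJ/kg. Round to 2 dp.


Hc = C_cal * delta_T / m_fuel
Q_released = 11.84 * 3.24 = 38.3616 kJ
m_fuel = 1.503 g = 1.503/1000 kg = 0.001503 kg
Hc = 38.3616 / 0.001503 = 25523.35 kJ/kg


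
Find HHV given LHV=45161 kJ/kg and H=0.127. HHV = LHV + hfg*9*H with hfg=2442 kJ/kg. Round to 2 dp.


HHV = LHV + hfg * 9 * H
Water addition = 2442 * 9 * 0.127 = 2791.206 kJ/kg
HHV = 45161 + 2791.206 = 47952.21 kJ/kg


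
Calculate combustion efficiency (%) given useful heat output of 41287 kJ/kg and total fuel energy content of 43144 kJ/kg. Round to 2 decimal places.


Efficiency = (Q_useful / Q_fuel) * 100
Efficiency = (41287 / 43144) * 100
Efficiency = 0.9570 * 100 = 95.70%


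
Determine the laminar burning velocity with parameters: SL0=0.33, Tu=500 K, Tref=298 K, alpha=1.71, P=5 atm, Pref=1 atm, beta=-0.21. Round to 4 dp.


SL = SL0 * (Tu/Tref)^alpha * (P/Pref)^beta
T ratio = 500/298 = 1.67785235
(T ratio)^alpha = 1.67785235^1.71 = 2.422863
(P/Pref)^beta = 5^(-0.21) = 0.713208
SL = 0.33 * 2.422863 * 0.713208 = 0.5702 m/s


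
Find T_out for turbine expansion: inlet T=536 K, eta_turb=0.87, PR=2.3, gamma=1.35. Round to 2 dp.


T_out = T_in * (1 - eta * (1 - PR^(-(gamma-1)/gamma)))
Exponent = -(1.35-1)/1.35 = -0.25925926
PR^exp = 2.3^(-0.25925926) = 0.80578413
Factor = 1 - 0.87*(1 - 0.80578413) = 0.83103219
T_out = 536 * 0.83103219 = 445.43 K


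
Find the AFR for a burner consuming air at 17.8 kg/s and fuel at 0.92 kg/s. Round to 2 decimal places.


AFR = m_air / m_fuel
AFR = 17.8 / 0.92 = 19.35


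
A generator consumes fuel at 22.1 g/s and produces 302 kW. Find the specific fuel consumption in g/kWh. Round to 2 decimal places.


SFC = (mf / BP) * 3600
Rate = 22.1 / 302 = 0.073179 g/(s*kW)
SFC = 0.073179 * 3600 = 263.44 g/kWh


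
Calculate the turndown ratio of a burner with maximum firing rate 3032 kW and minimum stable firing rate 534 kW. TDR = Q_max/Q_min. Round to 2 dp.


TDR = Q_max / Q_min
TDR = 3032 / 534 = 5.68


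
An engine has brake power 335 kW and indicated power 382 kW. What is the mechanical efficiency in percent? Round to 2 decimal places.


eta_mech = (BP / IP) * 100
Ratio = 335 / 382 = 0.8770
eta_mech = 0.8770 * 100 = 87.70%


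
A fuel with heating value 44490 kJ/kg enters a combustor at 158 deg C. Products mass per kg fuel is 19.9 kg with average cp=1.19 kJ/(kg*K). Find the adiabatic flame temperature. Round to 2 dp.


T_ad = T_in + Hc / (m_p * cp)
Denominator = 19.9 * 1.19 = 23.6810
Temperature rise = 44490 / 23.6810 = 1878.72 K
T_ad = 158 + 1878.72 = 2036.72 deg C


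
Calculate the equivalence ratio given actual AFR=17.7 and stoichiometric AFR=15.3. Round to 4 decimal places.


phi = AFR_stoich / AFR_actual
phi = 15.3 / 17.7 = 0.8644


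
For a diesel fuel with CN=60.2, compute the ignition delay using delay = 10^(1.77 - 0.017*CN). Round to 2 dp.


delay = 10^(1.77 - 0.017*CN)
Exponent = 1.77 - 0.017*60.2 = 0.7466
delay = 10^0.7466 = 5.58 ms


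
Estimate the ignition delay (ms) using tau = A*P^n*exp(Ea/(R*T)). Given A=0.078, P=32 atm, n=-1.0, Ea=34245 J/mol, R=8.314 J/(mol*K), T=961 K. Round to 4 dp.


tau = A * P^n * exp(Ea/(R*T))
P^n = 32^(-1.0) = 0.03125000
Ea/(R*T) = 34245/(8.314*961) = 4.286114
exp(Ea/(R*T)) = 72.683503
tau = 0.078 * 0.03125000 * 72.683503 = 0.1772 ms


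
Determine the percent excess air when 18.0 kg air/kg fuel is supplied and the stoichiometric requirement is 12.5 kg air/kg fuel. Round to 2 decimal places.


Excess air = actual - stoichiometric = 18.0 - 12.5 = 5.50 kg/kg fuel
Excess air % = (excess / stoich) * 100 = (5.50 / 12.5) * 100 = 44.00%


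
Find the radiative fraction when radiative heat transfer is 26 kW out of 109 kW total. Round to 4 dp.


f_rad = Q_rad / Q_total
f_rad = 26 / 109 = 0.2385


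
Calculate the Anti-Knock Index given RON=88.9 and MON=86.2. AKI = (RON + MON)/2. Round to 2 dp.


AKI = (RON + MON) / 2
AKI = (88.9 + 86.2) / 2
AKI = 175.1 / 2 = 87.55


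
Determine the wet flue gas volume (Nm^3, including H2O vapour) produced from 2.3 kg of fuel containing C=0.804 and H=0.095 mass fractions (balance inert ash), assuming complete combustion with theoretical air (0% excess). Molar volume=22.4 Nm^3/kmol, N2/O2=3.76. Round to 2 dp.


Per kg fuel: CO2 = (C/12 kmol)*22.4 = (0.804/12)*22.4 = 1.50080 Nm^3
Per kg fuel: H2O = (H/2 kmol)*22.4 = (0.095/2)*22.4 = 1.06400 Nm^3
O2 needed per kg fuel = C/12 + H/4 = 0.804/12 + 0.095/4 = 0.09075000 kmol
Per kg fuel: N2 = O2*3.76*22.4 = 0.09075000*3.76*22.4 = 7.64333 Nm^3
Total per kg = 1.50080 + 1.06400 + 7.64333 = 10.20813 Nm^3
Total = 10.20813 * 2.3 = 23.48 Nm^3


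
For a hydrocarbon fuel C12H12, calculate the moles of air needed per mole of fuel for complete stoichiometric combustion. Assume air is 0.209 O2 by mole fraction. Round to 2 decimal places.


Balanced combustion: C12H12 + 15 O2 -> 12 CO2 + 6 H2O
O2 needed = C + H/4 = 12 + 12/4 = 15.00 moles
Air moles = O2 / 0.209 = 15.00 / 0.209 = 71.77 moles air


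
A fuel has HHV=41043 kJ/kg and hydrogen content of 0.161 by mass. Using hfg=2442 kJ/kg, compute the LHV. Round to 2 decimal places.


LHV = HHV - hfg * 9 * H
Water correction = 2442 * 9 * 0.161 = 3538.458 kJ/kg
LHV = 41043 - 3538.458 = 37504.54 kJ/kg


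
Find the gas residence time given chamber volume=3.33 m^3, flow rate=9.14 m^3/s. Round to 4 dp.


tau = V / Q_flow
tau = 3.33 / 9.14 = 0.3643 s


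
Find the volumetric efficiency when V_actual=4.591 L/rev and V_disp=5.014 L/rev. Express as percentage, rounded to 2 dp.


eta_v = (V_actual / V_disp) * 100
Ratio = 4.591 / 5.014 = 0.9156
eta_v = 0.9156 * 100 = 91.56%


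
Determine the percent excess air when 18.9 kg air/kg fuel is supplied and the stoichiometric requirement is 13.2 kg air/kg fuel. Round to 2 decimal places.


Excess air = actual - stoichiometric = 18.9 - 13.2 = 5.70 kg/kg fuel
Excess air % = (excess / stoich) * 100 = (5.70 / 13.2) * 100 = 43.18%


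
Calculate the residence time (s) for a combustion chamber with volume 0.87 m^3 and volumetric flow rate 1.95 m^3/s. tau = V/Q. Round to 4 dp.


tau = V / Q_flow
tau = 0.87 / 1.95 = 0.4462 s


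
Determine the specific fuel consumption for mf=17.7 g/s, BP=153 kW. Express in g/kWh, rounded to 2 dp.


SFC = (mf / BP) * 3600
Rate = 17.7 / 153 = 0.115686 g/(s*kW)
SFC = 0.115686 * 3600 = 416.47 g/kWh


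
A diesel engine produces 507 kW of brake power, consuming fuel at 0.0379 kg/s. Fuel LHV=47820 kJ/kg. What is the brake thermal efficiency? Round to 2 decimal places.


eta_BTE = (BP / (mf * LHV)) * 100
Denominator = 0.0379 * 47820 = 1812.3780 kW
eta_BTE = (507 / 1812.3780) * 100 = 27.97%


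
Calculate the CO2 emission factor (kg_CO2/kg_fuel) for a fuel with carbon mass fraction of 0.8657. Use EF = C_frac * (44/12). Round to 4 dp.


EF = C_frac * (M_CO2 / M_C)
EF = 0.8657 * (44/12)
EF = 0.8657 * 3.666667 = 3.1742 kg_CO2/kg_fuel


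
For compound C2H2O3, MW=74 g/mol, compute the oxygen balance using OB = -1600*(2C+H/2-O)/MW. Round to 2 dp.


OB = -1600 * (2C + H/2 - O) / MW
Inner = 2*2 + 2/2 - 3 = 2.00
OB = -1600 * 2.00 / 74 = -43.24%


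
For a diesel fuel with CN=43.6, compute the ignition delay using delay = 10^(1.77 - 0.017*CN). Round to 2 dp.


delay = 10^(1.77 - 0.017*CN)
Exponent = 1.77 - 0.017*43.6 = 1.0288
delay = 10^1.0288 = 10.69 ms


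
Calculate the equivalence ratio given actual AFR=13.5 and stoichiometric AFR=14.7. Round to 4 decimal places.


phi = AFR_stoich / AFR_actual
phi = 14.7 / 13.5 = 1.0889


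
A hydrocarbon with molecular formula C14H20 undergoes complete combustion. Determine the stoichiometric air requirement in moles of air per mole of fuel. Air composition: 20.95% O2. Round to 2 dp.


Balanced combustion: C14H20 + 19 O2 -> 14 CO2 + 10 H2O
O2 needed = C + H/4 = 14 + 20/4 = 19.00 moles
Air moles = O2 / 0.2095 = 19.00 / 0.2095 = 90.69 moles air


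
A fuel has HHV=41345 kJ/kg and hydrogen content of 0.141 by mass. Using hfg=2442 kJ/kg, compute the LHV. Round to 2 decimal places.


LHV = HHV - hfg * 9 * H
Water correction = 2442 * 9 * 0.141 = 3098.898 kJ/kg
LHV = 41345 - 3098.898 = 38246.10 kJ/kg


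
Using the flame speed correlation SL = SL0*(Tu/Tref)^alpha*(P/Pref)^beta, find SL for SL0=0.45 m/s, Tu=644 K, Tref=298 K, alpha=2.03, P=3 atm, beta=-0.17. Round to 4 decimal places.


SL = SL0 * (Tu/Tref)^alpha * (P/Pref)^beta
T ratio = 644/298 = 2.16107383
(T ratio)^alpha = 2.16107383^2.03 = 4.779465
(P/Pref)^beta = 3^(-0.17) = 0.829639
SL = 0.45 * 4.779465 * 0.829639 = 1.7844 m/s


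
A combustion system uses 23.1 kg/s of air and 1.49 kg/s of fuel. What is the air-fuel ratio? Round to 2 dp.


AFR = m_air / m_fuel
AFR = 23.1 / 1.49 = 15.50


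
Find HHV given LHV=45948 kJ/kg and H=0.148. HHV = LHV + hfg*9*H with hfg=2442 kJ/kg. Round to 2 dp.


HHV = LHV + hfg * 9 * H
Water addition = 2442 * 9 * 0.148 = 3252.744 kJ/kg
HHV = 45948 + 3252.744 = 49200.74 kJ/kg


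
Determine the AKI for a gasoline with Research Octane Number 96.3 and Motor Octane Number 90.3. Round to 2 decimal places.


AKI = (RON + MON) / 2
AKI = (96.3 + 90.3) / 2
AKI = 186.6 / 2 = 93.30


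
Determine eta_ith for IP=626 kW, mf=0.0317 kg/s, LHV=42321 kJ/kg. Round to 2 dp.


eta_ith = (IP / (mf * LHV)) * 100
Denominator = 0.0317 * 42321 = 1341.5757 kW
eta_ith = (626 / 1341.5757) * 100 = 46.66%


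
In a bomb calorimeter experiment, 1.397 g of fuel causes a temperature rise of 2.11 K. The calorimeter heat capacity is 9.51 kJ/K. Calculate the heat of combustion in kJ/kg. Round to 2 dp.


Hc = C_cal * delta_T / m_fuel
Q_released = 9.51 * 2.11 = 20.0661 kJ
m_fuel = 1.397 g = 1.397/1000 kg = 0.001397 kg
Hc = 20.0661 / 0.001397 = 14363.71 kJ/kg


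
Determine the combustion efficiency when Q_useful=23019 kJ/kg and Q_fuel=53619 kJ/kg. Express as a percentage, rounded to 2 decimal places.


Efficiency = (Q_useful / Q_fuel) * 100
Efficiency = (23019 / 53619) * 100
Efficiency = 0.4293 * 100 = 42.93%


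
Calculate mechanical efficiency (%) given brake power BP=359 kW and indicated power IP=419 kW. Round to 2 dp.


eta_mech = (BP / IP) * 100
Ratio = 359 / 419 = 0.8568
eta_mech = 0.8568 * 100 = 85.68%


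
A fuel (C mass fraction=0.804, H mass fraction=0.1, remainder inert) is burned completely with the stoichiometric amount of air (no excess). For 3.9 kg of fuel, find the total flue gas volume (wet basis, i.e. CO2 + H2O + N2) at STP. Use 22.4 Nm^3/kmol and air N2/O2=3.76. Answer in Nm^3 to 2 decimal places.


Per kg fuel: CO2 = (C/12 kmol)*22.4 = (0.804/12)*22.4 = 1.50080 Nm^3
Per kg fuel: H2O = (H/2 kmol)*22.4 = (0.1/2)*22.4 = 1.12000 Nm^3
O2 needed per kg fuel = C/12 + H/4 = 0.804/12 + 0.1/4 = 0.09200000 kmol
Per kg fuel: N2 = O2*3.76*22.4 = 0.09200000*3.76*22.4 = 7.74861 Nm^3
Total per kg = 1.50080 + 1.12000 + 7.74861 = 10.36941 Nm^3
Total = 10.36941 * 3.9 = 40.44 Nm^3


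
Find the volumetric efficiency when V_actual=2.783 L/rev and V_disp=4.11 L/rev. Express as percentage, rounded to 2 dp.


eta_v = (V_actual / V_disp) * 100
Ratio = 2.783 / 4.11 = 0.6771
eta_v = 0.6771 * 100 = 67.71%


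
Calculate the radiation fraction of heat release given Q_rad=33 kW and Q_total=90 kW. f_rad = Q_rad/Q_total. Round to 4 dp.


f_rad = Q_rad / Q_total
f_rad = 33 / 90 = 0.3667


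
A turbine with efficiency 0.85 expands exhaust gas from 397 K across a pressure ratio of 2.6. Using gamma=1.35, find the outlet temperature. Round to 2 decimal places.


T_out = T_in * (1 - eta * (1 - PR^(-(gamma-1)/gamma)))
Exponent = -(1.35-1)/1.35 = -0.25925926
PR^exp = 2.6^(-0.25925926) = 0.78057442
Factor = 1 - 0.85*(1 - 0.78057442) = 0.81348826
T_out = 397 * 0.81348826 = 322.95 K


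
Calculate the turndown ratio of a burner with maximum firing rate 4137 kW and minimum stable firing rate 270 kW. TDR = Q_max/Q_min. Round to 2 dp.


TDR = Q_max / Q_min
TDR = 4137 / 270 = 15.32


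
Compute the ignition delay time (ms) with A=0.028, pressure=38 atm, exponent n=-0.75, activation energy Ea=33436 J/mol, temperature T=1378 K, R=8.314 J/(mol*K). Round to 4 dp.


tau = A * P^n * exp(Ea/(R*T))
P^n = 38^(-0.75) = 0.06533747
Ea/(R*T) = 33436/(8.314*1378) = 2.918469
exp(Ea/(R*T)) = 18.512922
tau = 0.028 * 0.06533747 * 18.512922 = 0.0339 ms


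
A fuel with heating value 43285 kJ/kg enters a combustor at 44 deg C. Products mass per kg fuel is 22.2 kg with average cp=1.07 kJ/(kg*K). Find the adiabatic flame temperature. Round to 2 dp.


T_ad = T_in + Hc / (m_p * cp)
Denominator = 22.2 * 1.07 = 23.7540
Temperature rise = 43285 / 23.7540 = 1822.22 K
T_ad = 44 + 1822.22 = 1866.22 deg C


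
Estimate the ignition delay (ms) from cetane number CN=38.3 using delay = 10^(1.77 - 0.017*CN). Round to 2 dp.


delay = 10^(1.77 - 0.017*CN)
Exponent = 1.77 - 0.017*38.3 = 1.1189
delay = 10^1.1189 = 13.15 ms


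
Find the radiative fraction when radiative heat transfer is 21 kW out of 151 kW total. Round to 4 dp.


f_rad = Q_rad / Q_total
f_rad = 21 / 151 = 0.1391


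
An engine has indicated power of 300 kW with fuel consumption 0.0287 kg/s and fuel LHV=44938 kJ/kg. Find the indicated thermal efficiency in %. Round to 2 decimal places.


eta_ith = (IP / (mf * LHV)) * 100
Denominator = 0.0287 * 44938 = 1289.7206 kW
eta_ith = (300 / 1289.7206) * 100 = 23.26%


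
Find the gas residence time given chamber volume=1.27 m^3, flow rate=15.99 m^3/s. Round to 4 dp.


tau = V / Q_flow
tau = 1.27 / 15.99 = 0.0794 s


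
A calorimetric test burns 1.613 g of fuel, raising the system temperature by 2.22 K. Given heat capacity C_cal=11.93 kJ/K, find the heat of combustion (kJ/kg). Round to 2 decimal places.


Hc = C_cal * delta_T / m_fuel
Q_released = 11.93 * 2.22 = 26.4846 kJ
m_fuel = 1.613 g = 1.613/1000 kg = 0.001613 kg
Hc = 26.4846 / 0.001613 = 16419.47 kJ/kg


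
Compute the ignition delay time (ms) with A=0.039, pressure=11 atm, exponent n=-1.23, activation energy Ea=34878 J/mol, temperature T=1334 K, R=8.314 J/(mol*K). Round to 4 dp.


tau = A * P^n * exp(Ea/(R*T))
P^n = 11^(-1.23) = 0.05237053
Ea/(R*T) = 34878/(8.314*1334) = 3.144747
exp(Ea/(R*T)) = 23.213804
tau = 0.039 * 0.05237053 * 23.213804 = 0.0474 ms


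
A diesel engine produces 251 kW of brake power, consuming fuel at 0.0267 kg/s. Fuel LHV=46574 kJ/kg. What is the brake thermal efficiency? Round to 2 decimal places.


eta_BTE = (BP / (mf * LHV)) * 100
Denominator = 0.0267 * 46574 = 1243.5258 kW
eta_BTE = (251 / 1243.5258) * 100 = 20.18%


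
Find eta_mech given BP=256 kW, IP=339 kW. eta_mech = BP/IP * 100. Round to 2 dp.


eta_mech = (BP / IP) * 100
Ratio = 256 / 339 = 0.7552
eta_mech = 0.7552 * 100 = 75.52%


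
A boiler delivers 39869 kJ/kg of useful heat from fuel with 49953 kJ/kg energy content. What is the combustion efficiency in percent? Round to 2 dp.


Efficiency = (Q_useful / Q_fuel) * 100
Efficiency = (39869 / 49953) * 100
Efficiency = 0.7981 * 100 = 79.81%


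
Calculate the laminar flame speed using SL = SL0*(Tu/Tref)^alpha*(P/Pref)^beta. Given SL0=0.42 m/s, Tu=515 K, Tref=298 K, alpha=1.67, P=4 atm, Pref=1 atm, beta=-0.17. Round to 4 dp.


SL = SL0 * (Tu/Tref)^alpha * (P/Pref)^beta
T ratio = 515/298 = 1.72818792
(T ratio)^alpha = 1.72818792^1.67 = 2.493314
(P/Pref)^beta = 4^(-0.17) = 0.790041
SL = 0.42 * 2.493314 * 0.790041 = 0.8273 m/s


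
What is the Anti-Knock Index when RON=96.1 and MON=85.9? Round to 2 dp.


AKI = (RON + MON) / 2
AKI = (96.1 + 85.9) / 2
AKI = 182.0 / 2 = 91.00


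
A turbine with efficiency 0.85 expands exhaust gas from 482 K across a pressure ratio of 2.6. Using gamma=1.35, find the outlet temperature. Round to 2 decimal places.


T_out = T_in * (1 - eta * (1 - PR^(-(gamma-1)/gamma)))
Exponent = -(1.35-1)/1.35 = -0.25925926
PR^exp = 2.6^(-0.25925926) = 0.78057442
Factor = 1 - 0.85*(1 - 0.78057442) = 0.81348826
T_out = 482 * 0.81348826 = 392.10 K


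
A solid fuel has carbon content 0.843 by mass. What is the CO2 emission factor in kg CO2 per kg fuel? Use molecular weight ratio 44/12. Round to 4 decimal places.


EF = C_frac * (M_CO2 / M_C)
EF = 0.843 * (44/12)
EF = 0.843 * 3.666667 = 3.0910 kg_CO2/kg_fuel


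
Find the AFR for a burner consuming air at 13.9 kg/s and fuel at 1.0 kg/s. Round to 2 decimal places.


AFR = m_air / m_fuel
AFR = 13.9 / 1.0 = 13.90


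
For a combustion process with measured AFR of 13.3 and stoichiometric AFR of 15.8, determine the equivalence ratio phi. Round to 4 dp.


phi = AFR_stoich / AFR_actual
phi = 15.8 / 13.3 = 1.1880


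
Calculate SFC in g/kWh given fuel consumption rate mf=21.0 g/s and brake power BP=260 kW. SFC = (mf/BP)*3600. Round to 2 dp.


SFC = (mf / BP) * 3600
Rate = 21.0 / 260 = 0.080769 g/(s*kW)
SFC = 0.080769 * 3600 = 290.77 g/kWh


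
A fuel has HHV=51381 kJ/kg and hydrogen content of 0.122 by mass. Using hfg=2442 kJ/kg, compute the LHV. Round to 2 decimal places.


LHV = HHV - hfg * 9 * H
Water correction = 2442 * 9 * 0.122 = 2681.316 kJ/kg
LHV = 51381 - 2681.316 = 48699.68 kJ/kg


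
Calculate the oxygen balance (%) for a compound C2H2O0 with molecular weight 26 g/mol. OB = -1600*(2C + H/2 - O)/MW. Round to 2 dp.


OB = -1600 * (2C + H/2 - O) / MW
Inner = 2*2 + 2/2 - 0 = 5.00
OB = -1600 * 5.00 / 26 = -307.69%


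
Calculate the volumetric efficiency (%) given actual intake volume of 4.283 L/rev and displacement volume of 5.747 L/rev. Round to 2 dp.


eta_v = (V_actual / V_disp) * 100
Ratio = 4.283 / 5.747 = 0.7453
eta_v = 0.7453 * 100 = 74.53%


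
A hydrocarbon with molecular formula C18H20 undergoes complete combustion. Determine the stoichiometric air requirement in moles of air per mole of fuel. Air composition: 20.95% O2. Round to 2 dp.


Balanced combustion: C18H20 + 23 O2 -> 18 CO2 + 10 H2O
O2 needed = C + H/4 = 18 + 20/4 = 23.00 moles
Air moles = O2 / 0.2095 = 23.00 / 0.2095 = 109.79 moles air


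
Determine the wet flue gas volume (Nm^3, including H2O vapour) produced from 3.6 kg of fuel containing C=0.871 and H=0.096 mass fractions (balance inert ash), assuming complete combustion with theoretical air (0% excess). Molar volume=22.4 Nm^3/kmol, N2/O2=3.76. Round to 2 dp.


Per kg fuel: CO2 = (C/12 kmol)*22.4 = (0.871/12)*22.4 = 1.62587 Nm^3
Per kg fuel: H2O = (H/2 kmol)*22.4 = (0.096/2)*22.4 = 1.07520 Nm^3
O2 needed per kg fuel = C/12 + H/4 = 0.871/12 + 0.096/4 = 0.09658333 kmol
Per kg fuel: N2 = O2*3.76*22.4 = 0.09658333*3.76*22.4 = 8.13463 Nm^3
Total per kg = 1.62587 + 1.07520 + 8.13463 = 10.83570 Nm^3
Total = 10.83570 * 3.6 = 39.01 Nm^3
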